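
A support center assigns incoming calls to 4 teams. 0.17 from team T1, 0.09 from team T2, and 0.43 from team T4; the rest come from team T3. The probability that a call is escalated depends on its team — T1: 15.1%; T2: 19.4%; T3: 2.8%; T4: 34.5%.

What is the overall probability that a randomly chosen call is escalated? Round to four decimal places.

P(T3) = 1 − (0.17 + 0.09 + 0.43) = 0.31.
Using total probability over the partition,
P(E) = P(E|T1)·P(T1) + P(E|T2)·P(T2) + P(E|T3)·P(T3) + P(E|T4)·P(T4)
      = 0.151·0.17 + 0.194·0.09 + 0.028·0.31 + 0.345·0.43
      = 0.02567 + 0.01746 + 0.00868 + 0.14835 = 0.20016

0.2002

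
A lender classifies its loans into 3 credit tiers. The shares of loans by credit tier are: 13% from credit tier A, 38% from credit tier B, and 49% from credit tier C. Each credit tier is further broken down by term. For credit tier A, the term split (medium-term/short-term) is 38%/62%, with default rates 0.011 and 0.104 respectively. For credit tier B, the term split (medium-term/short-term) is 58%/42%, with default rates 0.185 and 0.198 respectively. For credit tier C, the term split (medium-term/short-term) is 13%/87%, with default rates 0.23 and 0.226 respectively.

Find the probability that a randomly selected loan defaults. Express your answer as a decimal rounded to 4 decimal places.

P(D|A) = 0.38·0.011 + 0.62·0.104 = 0.00418 + 0.06448 = 0.06866
P(D|B) = 0.58·0.185 + 0.42·0.198 = 0.1073 + 0.08316 = 0.19046
P(D|C) = 0.13·0.23 + 0.87·0.226 = 0.0299 + 0.19662 = 0.22652
By total probability over the outer partition,
P(D) = 0.13·0.06866 + 0.38·0.19046 + 0.49·0.22652
      = 0.0089258 + 0.0723748 + 0.1109948 = 0.1922954

P(D) ≈ 0.1923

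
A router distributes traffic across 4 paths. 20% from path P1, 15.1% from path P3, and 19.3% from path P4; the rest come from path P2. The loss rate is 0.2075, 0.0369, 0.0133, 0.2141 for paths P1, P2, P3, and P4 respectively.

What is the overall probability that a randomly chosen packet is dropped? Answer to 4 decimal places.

0.1017

P(P2) = 1 − (0.2 + 0.151 + 0.193) = 0.456.
P(L) = P(L|P1)·P(P1) + P(L|P2)·P(P2) + P(L|P3)·P(P3) + P(L|P4)·P(P4)
      = 0.2075·0.2 + 0.0369·0.456 + 0.0133·0.151 + 0.2141·0.193
      = 0.0415 + 0.0168264 + 0.0020083 + 0.0413213 = 0.101656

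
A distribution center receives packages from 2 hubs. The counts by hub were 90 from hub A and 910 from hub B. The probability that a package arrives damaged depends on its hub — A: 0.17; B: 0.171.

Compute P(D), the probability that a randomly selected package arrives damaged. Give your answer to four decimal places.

P(D) ≈ 0.1709

Total: 90 + 910 = 1000.
P(A) = 90/1000 = 0.09. P(B) = 910/1000 = 0.91.
P(D) = P(D|A)·P(A) + P(D|B)·P(B)
      = 0.17·0.09 + 0.171·0.91
      = 0.0153 + 0.15561 = 0.17091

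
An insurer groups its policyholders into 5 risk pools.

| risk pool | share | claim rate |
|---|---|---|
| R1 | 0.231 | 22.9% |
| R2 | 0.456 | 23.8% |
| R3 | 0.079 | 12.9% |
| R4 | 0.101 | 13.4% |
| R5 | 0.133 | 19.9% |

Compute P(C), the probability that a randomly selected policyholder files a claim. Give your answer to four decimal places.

0.2116

Using total probability over the partition,
P(C) = P(C|R1)·P(R1) + P(C|R2)·P(R2) + P(C|R3)·P(R3) + P(C|R4)·P(R4) + P(C|R5)·P(R5)
      = 0.229·0.231 + 0.238·0.456 + 0.129·0.079 + 0.134·0.101 + 0.199·0.133
      = 0.052899 + 0.108528 + 0.010191 + 0.013534 + 0.026467 = 0.211619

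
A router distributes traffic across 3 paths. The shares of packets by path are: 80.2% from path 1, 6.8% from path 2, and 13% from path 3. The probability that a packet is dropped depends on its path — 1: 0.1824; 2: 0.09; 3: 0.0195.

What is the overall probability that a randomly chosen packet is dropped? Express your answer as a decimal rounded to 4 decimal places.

P(L) = P(L|1)·P(1) + P(L|2)·P(2) + P(L|3)·P(3)
      = 0.1824·0.802 + 0.09·0.068 + 0.0195·0.13
      = 0.1462848 + 0.00612 + 0.002535 = 0.1549398

P(L) ≈ 0.1549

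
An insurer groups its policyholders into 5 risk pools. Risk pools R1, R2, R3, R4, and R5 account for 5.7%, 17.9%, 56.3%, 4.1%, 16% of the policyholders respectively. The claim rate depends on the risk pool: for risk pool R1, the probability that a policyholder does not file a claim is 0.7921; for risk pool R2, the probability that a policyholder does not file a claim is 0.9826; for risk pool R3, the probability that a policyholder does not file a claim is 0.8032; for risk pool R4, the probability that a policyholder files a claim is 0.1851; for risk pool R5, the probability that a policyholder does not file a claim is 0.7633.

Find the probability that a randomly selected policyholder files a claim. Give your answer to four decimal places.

P(C|R1) = 1 − 0.7921 = 0.2079.
P(C|R2) = 1 − 0.9826 = 0.0174.
P(C|R3) = 1 − 0.8032 = 0.1968.
P(C|R5) = 1 − 0.7633 = 0.2367.
P(C) = P(C|R1)·P(R1) + P(C|R2)·P(R2) + P(C|R3)·P(R3) + P(C|R4)·P(R4) + P(C|R5)·P(R5)
      = 0.2079·0.057 + 0.0174·0.179 + 0.1968·0.563 + 0.1851·0.041 + 0.2367·0.16
      = 0.0118503 + 0.0031146 + 0.1107984 + 0.0075891 + 0.037872 = 0.1712244

P(C) ≈ 0.1712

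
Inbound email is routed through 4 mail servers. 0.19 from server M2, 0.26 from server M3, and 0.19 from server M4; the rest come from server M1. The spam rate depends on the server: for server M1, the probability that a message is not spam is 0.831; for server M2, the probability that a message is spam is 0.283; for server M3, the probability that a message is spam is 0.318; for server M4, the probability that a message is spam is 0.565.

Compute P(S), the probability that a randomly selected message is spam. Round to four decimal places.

P(S) ≈ 0.3046

P(M1) = 1 − (0.19 + 0.26 + 0.19) = 0.36.
P(S|M1) = 1 − 0.831 = 0.169.
P(S) = P(S|M1)·P(M1) + P(S|M2)·P(M2) + P(S|M3)·P(M3) + P(S|M4)·P(M4)
      = 0.169·0.36 + 0.283·0.19 + 0.318·0.26 + 0.565·0.19
      = 0.06084 + 0.05377 + 0.08268 + 0.10735 = 0.30464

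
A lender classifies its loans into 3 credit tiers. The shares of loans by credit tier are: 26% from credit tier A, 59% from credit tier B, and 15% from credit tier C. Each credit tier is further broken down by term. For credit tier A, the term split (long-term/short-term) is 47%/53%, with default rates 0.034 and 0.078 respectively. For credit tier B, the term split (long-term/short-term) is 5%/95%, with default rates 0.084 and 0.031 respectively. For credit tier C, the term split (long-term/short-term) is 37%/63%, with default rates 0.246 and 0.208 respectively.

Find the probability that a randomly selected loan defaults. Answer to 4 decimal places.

P(D|A) = 0.47·0.034 + 0.53·0.078 = 0.01598 + 0.04134 = 0.05732
P(D|B) = 0.05·0.084 + 0.95·0.031 = 0.0042 + 0.02945 = 0.03365
P(D|C) = 0.37·0.246 + 0.63·0.208 = 0.09102 + 0.13104 = 0.22206
Then overall,
P(D) = 0.26·0.05732 + 0.59·0.03365 + 0.15·0.22206
      = 0.0149032 + 0.0198535 + 0.033309 = 0.0680657

0.0681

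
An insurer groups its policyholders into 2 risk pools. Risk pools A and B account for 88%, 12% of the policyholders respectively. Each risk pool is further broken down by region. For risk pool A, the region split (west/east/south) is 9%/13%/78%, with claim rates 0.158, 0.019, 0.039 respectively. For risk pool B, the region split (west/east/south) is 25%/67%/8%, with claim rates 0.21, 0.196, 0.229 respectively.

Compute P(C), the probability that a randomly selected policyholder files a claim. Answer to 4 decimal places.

P(C|A) = 0.09·0.158 + 0.13·0.019 + 0.78·0.039 = 0.01422 + 0.00247 + 0.03042 = 0.04711
P(C|B) = 0.25·0.21 + 0.67·0.196 + 0.08·0.229 = 0.0525 + 0.13132 + 0.01832 = 0.20214
By total probability over the outer partition,
P(C) = 0.88·0.04711 + 0.12·0.20214
      = 0.0414568 + 0.0242568 = 0.0657136

0.0657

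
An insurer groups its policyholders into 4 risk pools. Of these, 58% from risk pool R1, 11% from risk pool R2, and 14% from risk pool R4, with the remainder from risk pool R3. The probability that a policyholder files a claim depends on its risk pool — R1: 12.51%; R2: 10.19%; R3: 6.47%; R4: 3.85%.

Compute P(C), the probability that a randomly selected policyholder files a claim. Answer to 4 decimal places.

P(C) ≈ 0.1002

P(R3) = 1 − (0.58 + 0.11 + 0.14) = 0.17.
P(C) = P(C|R1)·P(R1) + P(C|R2)·P(R2) + P(C|R3)·P(R3) + P(C|R4)·P(R4)
      = 0.1251·0.58 + 0.1019·0.11 + 0.0647·0.17 + 0.0385·0.14
      = 0.072558 + 0.011209 + 0.010999 + 0.00539 = 0.100156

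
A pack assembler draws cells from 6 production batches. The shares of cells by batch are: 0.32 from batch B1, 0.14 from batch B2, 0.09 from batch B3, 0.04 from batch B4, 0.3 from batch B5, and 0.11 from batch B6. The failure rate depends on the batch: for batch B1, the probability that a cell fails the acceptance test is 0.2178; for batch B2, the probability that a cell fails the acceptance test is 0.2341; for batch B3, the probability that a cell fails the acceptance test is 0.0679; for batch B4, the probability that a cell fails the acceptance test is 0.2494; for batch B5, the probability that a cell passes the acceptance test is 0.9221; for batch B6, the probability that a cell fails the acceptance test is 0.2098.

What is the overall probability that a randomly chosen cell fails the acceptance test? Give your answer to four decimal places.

P(F|B5) = 1 − 0.9221 = 0.0779.
Summing over the partition,
P(F) = P(F|B1)·P(B1) + P(F|B2)·P(B2) + P(F|B3)·P(B3) + P(F|B4)·P(B4) + P(F|B5)·P(B5) + P(F|B6)·P(B6)
      = 0.2178·0.32 + 0.2341·0.14 + 0.0679·0.09 + 0.2494·0.04 + 0.0779·0.3 + 0.2098·0.11
      = 0.069696 + 0.032774 + 0.006111 + 0.009976 + 0.02337 + 0.023078 = 0.165005

P(F) ≈ 0.1650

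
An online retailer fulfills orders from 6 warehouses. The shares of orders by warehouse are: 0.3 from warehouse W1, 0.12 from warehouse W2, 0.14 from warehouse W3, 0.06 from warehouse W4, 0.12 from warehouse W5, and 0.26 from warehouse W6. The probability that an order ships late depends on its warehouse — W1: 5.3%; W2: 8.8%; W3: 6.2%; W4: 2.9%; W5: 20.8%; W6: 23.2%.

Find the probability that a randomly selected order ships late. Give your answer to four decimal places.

P(L) = P(L|W1)·P(W1) + P(L|W2)·P(W2) + P(L|W3)·P(W3) + P(L|W4)·P(W4) + P(L|W5)·P(W5) + P(L|W6)·P(W6)
      = 0.053·0.3 + 0.088·0.12 + 0.062·0.14 + 0.029·0.06 + 0.208·0.12 + 0.232·0.26
      = 0.0159 + 0.01056 + 0.00868 + 0.00174 + 0.02496 + 0.06032 = 0.12216

P(L) ≈ 0.1222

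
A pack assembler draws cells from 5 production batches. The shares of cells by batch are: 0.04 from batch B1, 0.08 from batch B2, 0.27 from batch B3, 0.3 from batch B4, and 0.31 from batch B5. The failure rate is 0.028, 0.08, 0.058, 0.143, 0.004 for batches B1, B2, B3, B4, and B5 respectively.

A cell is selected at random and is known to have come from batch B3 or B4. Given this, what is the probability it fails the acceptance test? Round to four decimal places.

P(F|S) ≈ 0.1027

Let S = {B3, B4}.
P(S) = 0.27 + 0.3 = 0.57.
P(F ∩ S) = 0.058·0.27 + 0.143·0.3 = 0.01566 + 0.0429 = 0.05856.
P(F | S) = 0.05856 / 0.57 = 0.102737…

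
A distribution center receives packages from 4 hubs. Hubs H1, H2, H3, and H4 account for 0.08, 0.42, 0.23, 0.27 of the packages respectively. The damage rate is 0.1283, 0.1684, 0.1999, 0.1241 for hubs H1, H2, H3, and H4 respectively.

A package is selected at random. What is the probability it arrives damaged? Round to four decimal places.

0.1605

P(D) = P(D|H1)·P(H1) + P(D|H2)·P(H2) + P(D|H3)·P(H3) + P(D|H4)·P(H4)
      = 0.1283·0.08 + 0.1684·0.42 + 0.1999·0.23 + 0.1241·0.27
      = 0.010264 + 0.070728 + 0.045977 + 0.033507 = 0.160476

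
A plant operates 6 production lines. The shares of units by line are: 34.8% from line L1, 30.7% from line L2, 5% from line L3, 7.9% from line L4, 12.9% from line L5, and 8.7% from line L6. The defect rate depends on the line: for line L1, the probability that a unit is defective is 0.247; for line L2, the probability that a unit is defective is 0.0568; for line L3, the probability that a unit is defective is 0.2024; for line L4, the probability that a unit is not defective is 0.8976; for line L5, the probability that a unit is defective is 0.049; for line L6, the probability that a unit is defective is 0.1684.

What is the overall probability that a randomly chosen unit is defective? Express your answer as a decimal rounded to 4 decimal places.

P(D|L4) = 1 − 0.8976 = 0.1024.
Using total probability over the partition,
P(D) = P(D|L1)·P(L1) + P(D|L2)·P(L2) + P(D|L3)·P(L3) + P(D|L4)·P(L4) + P(D|L5)·P(L5) + P(D|L6)·P(L6)
      = 0.247·0.348 + 0.0568·0.307 + 0.2024·0.05 + 0.1024·0.079 + 0.049·0.129 + 0.1684·0.087
      = 0.085956 + 0.0174376 + 0.01012 + 0.0080896 + 0.006321 + 0.0146508 = 0.142575

0.1426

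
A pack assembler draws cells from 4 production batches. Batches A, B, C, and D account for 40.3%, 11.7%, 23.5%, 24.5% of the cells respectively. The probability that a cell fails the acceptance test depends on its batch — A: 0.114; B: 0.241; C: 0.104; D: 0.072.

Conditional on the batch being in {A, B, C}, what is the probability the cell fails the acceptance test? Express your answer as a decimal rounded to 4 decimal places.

P(F|S) ≈ 0.1306

Let S = {A, B, C}.
P(S) = 0.403 + 0.117 + 0.235 = 0.755.
P(F ∩ S) = 0.114·0.403 + 0.241·0.117 + 0.104·0.235 = 0.045942 + 0.028197 + 0.02444 = 0.098579.
P(F | S) = 0.098579 / 0.755 = 0.130568…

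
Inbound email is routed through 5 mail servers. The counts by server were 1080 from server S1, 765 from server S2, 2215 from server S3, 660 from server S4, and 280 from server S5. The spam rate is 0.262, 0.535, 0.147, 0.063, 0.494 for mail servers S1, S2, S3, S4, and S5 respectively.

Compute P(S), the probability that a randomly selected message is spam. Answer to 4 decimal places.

Total: 1080 + 765 + 2215 + 660 + 280 = 5000.
P(S1) = 1080/5000 = 0.216. P(S2) = 765/5000 = 0.153. P(S3) = 2215/5000 = 0.443. P(S4) = 660/5000 = 0.132. P(S5) = 280/5000 = 0.056.
P(S) = P(S|S1)·P(S1) + P(S|S2)·P(S2) + P(S|S3)·P(S3) + P(S|S4)·P(S4) + P(S|S5)·P(S5)
      = 0.262·0.216 + 0.535·0.153 + 0.147·0.443 + 0.063·0.132 + 0.494·0.056
      = 0.056592 + 0.081855 + 0.065121 + 0.008316 + 0.027664 = 0.239548

P(S) ≈ 0.2395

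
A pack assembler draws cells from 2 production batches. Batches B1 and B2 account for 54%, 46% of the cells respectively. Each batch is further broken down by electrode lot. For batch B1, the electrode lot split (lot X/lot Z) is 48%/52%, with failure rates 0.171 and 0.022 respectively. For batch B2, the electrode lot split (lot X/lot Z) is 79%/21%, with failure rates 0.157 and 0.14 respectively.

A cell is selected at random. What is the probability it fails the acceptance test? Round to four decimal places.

P(F|B1) = 0.48·0.171 + 0.52·0.022 = 0.08208 + 0.01144 = 0.09352
P(F|B2) = 0.79·0.157 + 0.21·0.14 = 0.12403 + 0.0294 = 0.15343
By total probability over the outer partition,
P(F) = 0.54·0.09352 + 0.46·0.15343
      = 0.0505008 + 0.0705778 = 0.1210786

0.1211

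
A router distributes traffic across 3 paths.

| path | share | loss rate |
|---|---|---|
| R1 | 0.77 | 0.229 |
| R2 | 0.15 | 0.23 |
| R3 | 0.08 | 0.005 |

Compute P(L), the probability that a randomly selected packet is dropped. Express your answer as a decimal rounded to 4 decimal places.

P(L) = P(L|R1)·P(R1) + P(L|R2)·P(R2) + P(L|R3)·P(R3)
      = 0.229·0.77 + 0.23·0.15 + 0.005·0.08
      = 0.17633 + 0.0345 + 0.0004 = 0.21123

0.2112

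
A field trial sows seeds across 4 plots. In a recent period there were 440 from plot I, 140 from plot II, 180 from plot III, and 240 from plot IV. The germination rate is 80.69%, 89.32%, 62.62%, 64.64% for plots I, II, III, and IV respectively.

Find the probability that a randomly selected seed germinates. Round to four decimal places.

Total: 440 + 140 + 180 + 240 = 1000.
P(I) = 440/1000 = 0.44. P(II) = 140/1000 = 0.14. P(III) = 180/1000 = 0.18. P(IV) = 240/1000 = 0.24.
Using total probability over the partition,
P(G) = P(G|I)·P(I) + P(G|II)·P(II) + P(G|III)·P(III) + P(G|IV)·P(IV)
      = 0.8069·0.44 + 0.8932·0.14 + 0.6262·0.18 + 0.6464·0.24
      = 0.355036 + 0.125048 + 0.112716 + 0.155136 = 0.747936

P(G) ≈ 0.7479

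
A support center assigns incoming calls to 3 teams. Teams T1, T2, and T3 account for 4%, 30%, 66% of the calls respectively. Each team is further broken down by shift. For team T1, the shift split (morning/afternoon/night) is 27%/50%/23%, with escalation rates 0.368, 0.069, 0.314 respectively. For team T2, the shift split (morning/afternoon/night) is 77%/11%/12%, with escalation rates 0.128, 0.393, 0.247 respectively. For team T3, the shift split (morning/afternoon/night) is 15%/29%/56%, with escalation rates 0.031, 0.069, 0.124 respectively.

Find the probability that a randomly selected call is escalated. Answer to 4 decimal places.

P(E|T1) = 0.27·0.368 + 0.5·0.069 + 0.23·0.314 = 0.09936 + 0.0345 + 0.07222 = 0.20608
P(E|T2) = 0.77·0.128 + 0.11·0.393 + 0.12·0.247 = 0.09856 + 0.04323 + 0.02964 = 0.17143
P(E|T3) = 0.15·0.031 + 0.29·0.069 + 0.56·0.124 = 0.00465 + 0.02001 + 0.06944 = 0.0941
By total probability over the outer partition,
P(E) = 0.04·0.20608 + 0.3·0.17143 + 0.66·0.0941
      = 0.0082432 + 0.051429 + 0.062106 = 0.1217782

P(E) ≈ 0.1218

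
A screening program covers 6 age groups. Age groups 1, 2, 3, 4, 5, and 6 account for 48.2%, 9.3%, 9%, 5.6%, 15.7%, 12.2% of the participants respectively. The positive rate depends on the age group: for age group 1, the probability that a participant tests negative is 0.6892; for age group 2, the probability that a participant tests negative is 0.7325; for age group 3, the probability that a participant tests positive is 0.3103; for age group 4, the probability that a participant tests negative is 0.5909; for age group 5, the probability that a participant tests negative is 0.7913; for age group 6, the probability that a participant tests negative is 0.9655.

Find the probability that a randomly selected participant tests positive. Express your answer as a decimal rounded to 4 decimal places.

0.2625

P(T|1) = 1 − 0.6892 = 0.3108.
P(T|2) = 1 − 0.7325 = 0.2675.
P(T|4) = 1 − 0.5909 = 0.4091.
P(T|5) = 1 − 0.7913 = 0.2087.
P(T|6) = 1 − 0.9655 = 0.0345.
By the law of total probability,
P(T) = P(T|1)·P(1) + P(T|2)·P(2) + P(T|3)·P(3) + P(T|4)·P(4) + P(T|5)·P(5) + P(T|6)·P(6)
      = 0.3108·0.482 + 0.2675·0.093 + 0.3103·0.09 + 0.4091·0.056 + 0.2087·0.157 + 0.0345·0.122
      = 0.1498056 + 0.0248775 + 0.027927 + 0.0229096 + 0.0327659 + 0.004209 = 0.2624946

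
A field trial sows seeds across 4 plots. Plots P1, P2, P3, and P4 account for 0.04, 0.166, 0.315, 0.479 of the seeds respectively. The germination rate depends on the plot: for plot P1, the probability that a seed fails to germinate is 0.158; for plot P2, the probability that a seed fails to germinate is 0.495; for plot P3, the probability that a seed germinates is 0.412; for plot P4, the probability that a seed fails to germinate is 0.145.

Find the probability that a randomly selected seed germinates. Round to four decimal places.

P(G) ≈ 0.6568

P(G|P1) = 1 − 0.158 = 0.842.
P(G|P2) = 1 − 0.495 = 0.505.
P(G|P4) = 1 − 0.145 = 0.855.
Summing over the partition,
P(G) = P(G|P1)·P(P1) + P(G|P2)·P(P2) + P(G|P3)·P(P3) + P(G|P4)·P(P4)
      = 0.842·0.04 + 0.505·0.166 + 0.412·0.315 + 0.855·0.479
      = 0.03368 + 0.08383 + 0.12978 + 0.409545 = 0.656835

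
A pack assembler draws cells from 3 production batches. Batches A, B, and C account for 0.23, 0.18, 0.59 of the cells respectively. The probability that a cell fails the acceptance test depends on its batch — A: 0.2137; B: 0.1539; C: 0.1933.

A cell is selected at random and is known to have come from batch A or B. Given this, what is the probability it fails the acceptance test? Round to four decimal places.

Let S = {A, B}.
P(S) = 0.23 + 0.18 = 0.41.
P(F ∩ S) = 0.2137·0.23 + 0.1539·0.18 = 0.049151 + 0.027702 = 0.076853.
P(F | S) = 0.076853 / 0.41 = 0.187446…

P(F|S) ≈ 0.1874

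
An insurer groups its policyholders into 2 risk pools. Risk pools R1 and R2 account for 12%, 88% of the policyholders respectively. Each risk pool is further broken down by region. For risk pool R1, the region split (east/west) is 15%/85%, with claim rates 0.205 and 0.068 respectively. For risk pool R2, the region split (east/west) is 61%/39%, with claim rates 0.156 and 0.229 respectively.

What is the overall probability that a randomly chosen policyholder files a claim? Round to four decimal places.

P(C) ≈ 0.1730

P(C|R1) = 0.15·0.205 + 0.85·0.068 = 0.03075 + 0.0578 = 0.08855
P(C|R2) = 0.61·0.156 + 0.39·0.229 = 0.09516 + 0.08931 = 0.18447
Then overall,
P(C) = 0.12·0.08855 + 0.88·0.18447
      = 0.010626 + 0.1623336 = 0.1729596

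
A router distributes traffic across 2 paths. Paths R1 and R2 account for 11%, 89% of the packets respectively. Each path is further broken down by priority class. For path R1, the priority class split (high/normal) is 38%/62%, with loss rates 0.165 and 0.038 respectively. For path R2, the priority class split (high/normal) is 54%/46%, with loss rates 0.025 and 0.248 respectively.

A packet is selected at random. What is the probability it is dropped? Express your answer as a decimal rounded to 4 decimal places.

P(L) ≈ 0.1230

P(L|R1) = 0.38·0.165 + 0.62·0.038 = 0.0627 + 0.02356 = 0.08626
P(L|R2) = 0.54·0.025 + 0.46·0.248 = 0.0135 + 0.11408 = 0.12758
By total probability over the outer partition,
P(L) = 0.11·0.08626 + 0.89·0.12758
      = 0.0094886 + 0.1135462 = 0.1230348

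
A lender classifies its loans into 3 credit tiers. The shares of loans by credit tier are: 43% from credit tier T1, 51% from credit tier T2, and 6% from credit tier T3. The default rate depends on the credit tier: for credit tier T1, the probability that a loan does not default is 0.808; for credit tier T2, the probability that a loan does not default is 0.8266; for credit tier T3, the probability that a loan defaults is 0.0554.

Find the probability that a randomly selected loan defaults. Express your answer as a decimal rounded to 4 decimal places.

P(D|T1) = 1 − 0.808 = 0.192.
P(D|T2) = 1 − 0.8266 = 0.1734.
By the law of total probability,
P(D) = P(D|T1)·P(T1) + P(D|T2)·P(T2) + P(D|T3)·P(T3)
      = 0.192·0.43 + 0.1734·0.51 + 0.0554·0.06
      = 0.08256 + 0.088434 + 0.003324 = 0.174318

P(D) ≈ 0.1743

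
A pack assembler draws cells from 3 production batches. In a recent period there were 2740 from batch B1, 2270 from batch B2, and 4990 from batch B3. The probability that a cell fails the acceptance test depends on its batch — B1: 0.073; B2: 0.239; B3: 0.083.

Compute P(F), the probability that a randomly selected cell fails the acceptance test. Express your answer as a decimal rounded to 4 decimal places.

Total: 2740 + 2270 + 4990 = 10000.
P(B1) = 2740/10000 = 0.274. P(B2) = 2270/10000 = 0.227. P(B3) = 4990/10000 = 0.499.
By the law of total probability,
P(F) = P(F|B1)·P(B1) + P(F|B2)·P(B2) + P(F|B3)·P(B3)
      = 0.073·0.274 + 0.239·0.227 + 0.083·0.499
      = 0.020002 + 0.054253 + 0.041417 = 0.115672

0.1157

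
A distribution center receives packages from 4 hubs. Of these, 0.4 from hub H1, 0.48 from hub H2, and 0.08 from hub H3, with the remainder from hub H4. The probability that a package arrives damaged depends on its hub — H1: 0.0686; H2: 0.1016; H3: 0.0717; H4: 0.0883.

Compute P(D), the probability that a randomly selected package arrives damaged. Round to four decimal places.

P(H4) = 1 − (0.4 + 0.48 + 0.08) = 0.04.
Summing over the partition,
P(D) = P(D|H1)·P(H1) + P(D|H2)·P(H2) + P(D|H3)·P(H3) + P(D|H4)·P(H4)
      = 0.0686·0.4 + 0.1016·0.48 + 0.0717·0.08 + 0.0883·0.04
      = 0.02744 + 0.048768 + 0.005736 + 0.003532 = 0.085476

0.0855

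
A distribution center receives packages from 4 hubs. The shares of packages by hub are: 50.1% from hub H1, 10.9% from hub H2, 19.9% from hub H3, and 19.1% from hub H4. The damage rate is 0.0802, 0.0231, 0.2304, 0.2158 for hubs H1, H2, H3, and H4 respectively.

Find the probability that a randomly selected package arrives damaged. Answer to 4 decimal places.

0.1298

P(D) = P(D|H1)·P(H1) + P(D|H2)·P(H2) + P(D|H3)·P(H3) + P(D|H4)·P(H4)
      = 0.0802·0.501 + 0.0231·0.109 + 0.2304·0.199 + 0.2158·0.191
      = 0.0401802 + 0.0025179 + 0.0458496 + 0.0412178 = 0.1297655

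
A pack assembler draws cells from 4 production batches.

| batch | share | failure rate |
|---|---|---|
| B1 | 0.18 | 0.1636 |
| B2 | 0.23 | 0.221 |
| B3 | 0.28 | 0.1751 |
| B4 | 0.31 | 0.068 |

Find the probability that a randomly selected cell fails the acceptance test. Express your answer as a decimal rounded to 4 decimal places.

0.1504

P(F) = P(F|B1)·P(B1) + P(F|B2)·P(B2) + P(F|B3)·P(B3) + P(F|B4)·P(B4)
      = 0.1636·0.18 + 0.221·0.23 + 0.1751·0.28 + 0.068·0.31
      = 0.029448 + 0.05083 + 0.049028 + 0.02108 = 0.150386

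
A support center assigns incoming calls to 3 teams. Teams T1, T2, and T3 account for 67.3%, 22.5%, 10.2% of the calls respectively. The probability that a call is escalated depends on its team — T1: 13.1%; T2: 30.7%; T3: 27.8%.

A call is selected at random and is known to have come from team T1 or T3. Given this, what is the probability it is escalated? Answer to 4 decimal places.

Let S = {T1, T3}.
P(S) = 0.673 + 0.102 = 0.775.
P(E ∩ S) = 0.131·0.673 + 0.278·0.102 = 0.088163 + 0.028356 = 0.116519.
P(E | S) = 0.116519 / 0.775 = 0.150347…

P(E|S) ≈ 0.1503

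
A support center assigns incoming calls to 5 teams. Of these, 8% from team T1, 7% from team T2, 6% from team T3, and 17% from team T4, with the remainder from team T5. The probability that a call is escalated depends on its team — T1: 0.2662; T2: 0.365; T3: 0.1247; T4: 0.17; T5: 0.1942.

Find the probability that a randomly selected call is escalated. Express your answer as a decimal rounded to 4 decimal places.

P(E) ≈ 0.2036

P(T5) = 1 − (0.08 + 0.07 + 0.06 + 0.17) = 0.62.
P(E) = P(E|T1)·P(T1) + P(E|T2)·P(T2) + P(E|T3)·P(T3) + P(E|T4)·P(T4) + P(E|T5)·P(T5)
      = 0.2662·0.08 + 0.365·0.07 + 0.1247·0.06 + 0.17·0.17 + 0.1942·0.62
      = 0.021296 + 0.02555 + 0.007482 + 0.0289 + 0.120404 = 0.203632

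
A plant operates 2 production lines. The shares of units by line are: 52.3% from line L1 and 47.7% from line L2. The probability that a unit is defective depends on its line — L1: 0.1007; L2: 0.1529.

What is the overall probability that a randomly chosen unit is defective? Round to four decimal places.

Using total probability over the partition,
P(D) = P(D|L1)·P(L1) + P(D|L2)·P(L2)
      = 0.1007·0.523 + 0.1529·0.477
      = 0.0526661 + 0.0729333 = 0.1255994

0.1256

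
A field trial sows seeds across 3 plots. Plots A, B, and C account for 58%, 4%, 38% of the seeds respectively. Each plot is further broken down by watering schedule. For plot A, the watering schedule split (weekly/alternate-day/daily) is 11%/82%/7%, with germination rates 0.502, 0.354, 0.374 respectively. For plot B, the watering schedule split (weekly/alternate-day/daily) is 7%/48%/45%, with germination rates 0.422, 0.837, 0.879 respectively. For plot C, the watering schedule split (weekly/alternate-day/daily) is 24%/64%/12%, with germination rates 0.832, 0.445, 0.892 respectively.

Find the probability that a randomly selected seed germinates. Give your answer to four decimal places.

P(G) ≈ 0.4734

P(G|A) = 0.11·0.502 + 0.82·0.354 + 0.07·0.374 = 0.05522 + 0.29028 + 0.02618 = 0.37168
P(G|B) = 0.07·0.422 + 0.48·0.837 + 0.45·0.879 = 0.02954 + 0.40176 + 0.39555 = 0.82685
P(G|C) = 0.24·0.832 + 0.64·0.445 + 0.12·0.892 = 0.19968 + 0.2848 + 0.10704 = 0.59152
By total probability over the outer partition,
P(G) = 0.58·0.37168 + 0.04·0.82685 + 0.38·0.59152
      = 0.2155744 + 0.033074 + 0.2247776 = 0.473426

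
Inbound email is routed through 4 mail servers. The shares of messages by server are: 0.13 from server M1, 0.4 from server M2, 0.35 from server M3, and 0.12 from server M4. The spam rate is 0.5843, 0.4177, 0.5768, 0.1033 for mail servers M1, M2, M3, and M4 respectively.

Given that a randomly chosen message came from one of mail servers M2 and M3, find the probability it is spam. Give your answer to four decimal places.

Let J = {M2, M3}.
P(J) = 0.4 + 0.35 = 0.75.
P(S ∩ J) = 0.4177·0.4 + 0.5768·0.35 = 0.16708 + 0.20188 = 0.36896.
P(S | J) = 0.36896 / 0.75 = 0.491947…

0.4919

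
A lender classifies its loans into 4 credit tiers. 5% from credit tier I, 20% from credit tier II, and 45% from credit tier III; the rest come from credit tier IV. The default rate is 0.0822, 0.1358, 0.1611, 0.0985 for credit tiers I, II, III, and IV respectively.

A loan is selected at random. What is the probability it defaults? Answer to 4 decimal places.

P(IV) = 1 − (0.05 + 0.2 + 0.45) = 0.3.
P(D) = P(D|I)·P(I) + P(D|II)·P(II) + P(D|III)·P(III) + P(D|IV)·P(IV)
      = 0.0822·0.05 + 0.1358·0.2 + 0.1611·0.45 + 0.0985·0.3
      = 0.00411 + 0.02716 + 0.072495 + 0.02955 = 0.133315

P(D) ≈ 0.1333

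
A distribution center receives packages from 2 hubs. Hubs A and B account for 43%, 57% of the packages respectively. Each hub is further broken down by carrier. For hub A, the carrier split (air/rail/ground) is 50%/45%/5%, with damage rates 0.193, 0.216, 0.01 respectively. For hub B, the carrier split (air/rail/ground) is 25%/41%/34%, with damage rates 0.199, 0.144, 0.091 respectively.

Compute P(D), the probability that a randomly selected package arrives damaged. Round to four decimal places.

P(D) ≈ 0.1632

P(D|A) = 0.5·0.193 + 0.45·0.216 + 0.05·0.01 = 0.0965 + 0.0972 + 0.0005 = 0.1942
P(D|B) = 0.25·0.199 + 0.41·0.144 + 0.34·0.091 = 0.04975 + 0.05904 + 0.03094 = 0.13973
Then overall,
P(D) = 0.43·0.1942 + 0.57·0.13973
      = 0.083506 + 0.0796461 = 0.1631521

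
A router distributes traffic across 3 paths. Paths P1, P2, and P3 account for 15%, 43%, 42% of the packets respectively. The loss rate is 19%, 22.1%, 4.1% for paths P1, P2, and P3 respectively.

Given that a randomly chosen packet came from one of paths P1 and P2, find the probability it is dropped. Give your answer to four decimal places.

Let S = {P1, P2}.
P(S) = 0.15 + 0.43 = 0.58.
P(L ∩ S) = 0.19·0.15 + 0.221·0.43 = 0.0285 + 0.09503 = 0.12353.
P(L | S) = 0.12353 / 0.58 = 0.212983…

P(L|S) ≈ 0.2130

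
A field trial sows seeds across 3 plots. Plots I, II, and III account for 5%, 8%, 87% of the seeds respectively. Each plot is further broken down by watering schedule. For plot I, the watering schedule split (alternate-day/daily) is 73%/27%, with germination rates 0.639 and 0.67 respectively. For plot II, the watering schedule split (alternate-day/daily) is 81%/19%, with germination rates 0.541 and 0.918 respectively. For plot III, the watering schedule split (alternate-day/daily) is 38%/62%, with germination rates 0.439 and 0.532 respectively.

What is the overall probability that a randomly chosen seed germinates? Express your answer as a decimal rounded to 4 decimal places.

P(G) ≈ 0.5135

P(G|I) = 0.73·0.639 + 0.27·0.67 = 0.46647 + 0.1809 = 0.64737
P(G|II) = 0.81·0.541 + 0.19·0.918 = 0.43821 + 0.17442 = 0.61263
P(G|III) = 0.38·0.439 + 0.62·0.532 = 0.16682 + 0.32984 = 0.49666
Then overall,
P(G) = 0.05·0.64737 + 0.08·0.61263 + 0.87·0.49666
      = 0.0323685 + 0.0490104 + 0.4320942 = 0.5134731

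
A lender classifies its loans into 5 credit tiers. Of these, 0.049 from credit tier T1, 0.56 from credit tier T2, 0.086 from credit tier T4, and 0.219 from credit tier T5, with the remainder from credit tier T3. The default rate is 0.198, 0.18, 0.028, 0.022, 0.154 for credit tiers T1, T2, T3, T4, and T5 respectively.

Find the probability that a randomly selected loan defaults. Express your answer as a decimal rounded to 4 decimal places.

P(D) ≈ 0.1485

P(T3) = 1 − (0.049 + 0.56 + 0.086 + 0.219) = 0.086.
P(D) = P(D|T1)·P(T1) + P(D|T2)·P(T2) + P(D|T3)·P(T3) + P(D|T4)·P(T4) + P(D|T5)·P(T5)
      = 0.198·0.049 + 0.18·0.56 + 0.028·0.086 + 0.022·0.086 + 0.154·0.219
      = 0.009702 + 0.1008 + 0.002408 + 0.001892 + 0.033726 = 0.148528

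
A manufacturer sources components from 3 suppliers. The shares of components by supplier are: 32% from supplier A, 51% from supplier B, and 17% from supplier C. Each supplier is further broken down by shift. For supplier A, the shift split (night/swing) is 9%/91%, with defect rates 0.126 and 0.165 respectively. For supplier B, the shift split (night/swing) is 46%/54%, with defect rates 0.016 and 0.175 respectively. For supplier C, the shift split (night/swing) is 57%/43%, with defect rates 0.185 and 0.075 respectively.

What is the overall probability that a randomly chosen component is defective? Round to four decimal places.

P(D|A) = 0.09·0.126 + 0.91·0.165 = 0.01134 + 0.15015 = 0.16149
P(D|B) = 0.46·0.016 + 0.54·0.175 = 0.00736 + 0.0945 = 0.10186
P(D|C) = 0.57·0.185 + 0.43·0.075 = 0.10545 + 0.03225 = 0.1377
Then overall,
P(D) = 0.32·0.16149 + 0.51·0.10186 + 0.17·0.1377
      = 0.0516768 + 0.0519486 + 0.023409 = 0.1270344

P(D) ≈ 0.1270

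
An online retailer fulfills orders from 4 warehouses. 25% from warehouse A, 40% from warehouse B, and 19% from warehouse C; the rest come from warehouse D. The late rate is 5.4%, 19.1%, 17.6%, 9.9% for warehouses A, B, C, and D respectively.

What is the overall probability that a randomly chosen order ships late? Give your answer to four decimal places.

0.1392

P(D) = 1 − (0.25 + 0.4 + 0.19) = 0.16.
P(L) = P(L|A)·P(A) + P(L|B)·P(B) + P(L|C)·P(C) + P(L|D)·P(D)
      = 0.054·0.25 + 0.191·0.4 + 0.176·0.19 + 0.099·0.16
      = 0.0135 + 0.0764 + 0.03344 + 0.01584 = 0.13918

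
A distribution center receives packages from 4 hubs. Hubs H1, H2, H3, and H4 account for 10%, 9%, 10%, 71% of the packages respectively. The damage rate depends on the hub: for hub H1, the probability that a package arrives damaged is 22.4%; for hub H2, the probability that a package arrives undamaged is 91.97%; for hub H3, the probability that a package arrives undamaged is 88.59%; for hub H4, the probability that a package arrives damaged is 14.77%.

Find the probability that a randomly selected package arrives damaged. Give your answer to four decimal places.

0.1459

P(D|H2) = 1 − 0.9197 = 0.0803.
P(D|H3) = 1 − 0.8859 = 0.1141.
P(D) = P(D|H1)·P(H1) + P(D|H2)·P(H2) + P(D|H3)·P(H3) + P(D|H4)·P(H4)
      = 0.224·0.1 + 0.0803·0.09 + 0.1141·0.1 + 0.1477·0.71
      = 0.0224 + 0.007227 + 0.01141 + 0.104867 = 0.145904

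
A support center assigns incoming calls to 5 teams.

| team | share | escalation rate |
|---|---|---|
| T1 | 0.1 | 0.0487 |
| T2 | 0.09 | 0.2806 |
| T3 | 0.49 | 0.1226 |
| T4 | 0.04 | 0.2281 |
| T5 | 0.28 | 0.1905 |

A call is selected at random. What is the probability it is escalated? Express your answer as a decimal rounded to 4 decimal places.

P(E) ≈ 0.1527

Summing over the partition,
P(E) = P(E|T1)·P(T1) + P(E|T2)·P(T2) + P(E|T3)·P(T3) + P(E|T4)·P(T4) + P(E|T5)·P(T5)
      = 0.0487·0.1 + 0.2806·0.09 + 0.1226·0.49 + 0.2281·0.04 + 0.1905·0.28
      = 0.00487 + 0.025254 + 0.060074 + 0.009124 + 0.05334 = 0.152662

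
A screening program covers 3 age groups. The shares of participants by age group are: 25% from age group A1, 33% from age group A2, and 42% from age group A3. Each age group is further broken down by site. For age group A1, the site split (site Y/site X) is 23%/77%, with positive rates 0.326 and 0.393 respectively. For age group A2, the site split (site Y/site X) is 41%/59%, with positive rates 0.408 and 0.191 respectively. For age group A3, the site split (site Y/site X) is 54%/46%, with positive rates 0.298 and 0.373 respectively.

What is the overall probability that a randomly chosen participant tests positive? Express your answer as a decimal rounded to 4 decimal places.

P(T|A1) = 0.23·0.326 + 0.77·0.393 = 0.07498 + 0.30261 = 0.37759
P(T|A2) = 0.41·0.408 + 0.59·0.191 = 0.16728 + 0.11269 = 0.27997
P(T|A3) = 0.54·0.298 + 0.46·0.373 = 0.16092 + 0.17158 = 0.3325
By total probability over the outer partition,
P(T) = 0.25·0.37759 + 0.33·0.27997 + 0.42·0.3325
      = 0.0943975 + 0.0923901 + 0.13965 = 0.3264376

P(T) ≈ 0.3264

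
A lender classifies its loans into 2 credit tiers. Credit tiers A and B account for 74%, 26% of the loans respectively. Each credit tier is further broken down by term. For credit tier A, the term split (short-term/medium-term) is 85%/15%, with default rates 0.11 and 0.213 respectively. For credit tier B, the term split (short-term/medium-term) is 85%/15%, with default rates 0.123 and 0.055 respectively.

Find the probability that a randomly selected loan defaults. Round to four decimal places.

P(D|A) = 0.85·0.11 + 0.15·0.213 = 0.0935 + 0.03195 = 0.12545
P(D|B) = 0.85·0.123 + 0.15·0.055 = 0.10455 + 0.00825 = 0.1128
By total probability over the outer partition,
P(D) = 0.74·0.12545 + 0.26·0.1128
      = 0.092833 + 0.029328 = 0.122161

P(D) ≈ 0.1222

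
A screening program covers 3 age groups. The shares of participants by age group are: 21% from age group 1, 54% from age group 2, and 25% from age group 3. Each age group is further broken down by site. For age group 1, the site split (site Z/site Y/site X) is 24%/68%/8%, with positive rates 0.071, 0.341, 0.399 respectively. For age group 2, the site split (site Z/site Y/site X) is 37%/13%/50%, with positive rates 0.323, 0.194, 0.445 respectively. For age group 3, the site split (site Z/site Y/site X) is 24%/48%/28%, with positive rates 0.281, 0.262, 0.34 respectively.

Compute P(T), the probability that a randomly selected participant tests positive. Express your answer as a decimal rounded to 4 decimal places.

0.3294

P(T|1) = 0.24·0.071 + 0.68·0.341 + 0.08·0.399 = 0.01704 + 0.23188 + 0.03192 = 0.28084
P(T|2) = 0.37·0.323 + 0.13·0.194 + 0.5·0.445 = 0.11951 + 0.02522 + 0.2225 = 0.36723
P(T|3) = 0.24·0.281 + 0.48·0.262 + 0.28·0.34 = 0.06744 + 0.12576 + 0.0952 = 0.2884
By total probability over the outer partition,
P(T) = 0.21·0.28084 + 0.54·0.36723 + 0.25·0.2884
      = 0.0589764 + 0.1983042 + 0.0721 = 0.3293806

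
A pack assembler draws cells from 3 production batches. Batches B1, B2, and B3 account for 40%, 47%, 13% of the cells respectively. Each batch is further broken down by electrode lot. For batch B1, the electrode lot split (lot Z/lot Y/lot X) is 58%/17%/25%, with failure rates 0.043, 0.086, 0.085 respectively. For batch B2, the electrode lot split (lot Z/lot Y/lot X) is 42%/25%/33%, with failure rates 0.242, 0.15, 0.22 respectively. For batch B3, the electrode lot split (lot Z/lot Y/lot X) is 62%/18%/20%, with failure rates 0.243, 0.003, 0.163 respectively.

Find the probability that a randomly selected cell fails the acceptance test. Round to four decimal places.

P(F|B1) = 0.58·0.043 + 0.17·0.086 + 0.25·0.085 = 0.02494 + 0.01462 + 0.02125 = 0.06081
P(F|B2) = 0.42·0.242 + 0.25·0.15 + 0.33·0.22 = 0.10164 + 0.0375 + 0.0726 = 0.21174
P(F|B3) = 0.62·0.243 + 0.18·0.003 + 0.2·0.163 = 0.15066 + 0.00054 + 0.0326 = 0.1838
Then overall,
P(F) = 0.4·0.06081 + 0.47·0.21174 + 0.13·0.1838
      = 0.024324 + 0.0995178 + 0.023894 = 0.1477358

0.1477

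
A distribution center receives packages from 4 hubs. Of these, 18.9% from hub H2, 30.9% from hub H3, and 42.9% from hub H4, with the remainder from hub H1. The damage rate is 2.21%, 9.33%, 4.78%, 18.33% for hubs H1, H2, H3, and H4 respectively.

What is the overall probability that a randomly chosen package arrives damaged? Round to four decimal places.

P(H1) = 1 − (0.189 + 0.309 + 0.429) = 0.073.
Summing over the partition,
P(D) = P(D|H1)·P(H1) + P(D|H2)·P(H2) + P(D|H3)·P(H3) + P(D|H4)·P(H4)
      = 0.0221·0.073 + 0.0933·0.189 + 0.0478·0.309 + 0.1833·0.429
      = 0.0016133 + 0.0176337 + 0.0147702 + 0.0786357 = 0.1126529

0.1127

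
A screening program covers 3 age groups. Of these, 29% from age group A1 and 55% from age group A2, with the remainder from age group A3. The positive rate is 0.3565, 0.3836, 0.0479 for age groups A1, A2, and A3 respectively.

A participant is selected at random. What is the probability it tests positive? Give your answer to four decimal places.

0.3220

P(A3) = 1 − (0.29 + 0.55) = 0.16.
P(T) = P(T|A1)·P(A1) + P(T|A2)·P(A2) + P(T|A3)·P(A3)
      = 0.3565·0.29 + 0.3836·0.55 + 0.0479·0.16
      = 0.103385 + 0.21098 + 0.007664 = 0.322029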